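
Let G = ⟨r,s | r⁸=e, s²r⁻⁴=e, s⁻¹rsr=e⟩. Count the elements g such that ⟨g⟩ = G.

⟨g⟩ = G would require ord(g) = |G| = 16, but the maximum element order in G is 8 < 16. So G is not cyclic and no single element generates it: the count is 0.

Answer: 0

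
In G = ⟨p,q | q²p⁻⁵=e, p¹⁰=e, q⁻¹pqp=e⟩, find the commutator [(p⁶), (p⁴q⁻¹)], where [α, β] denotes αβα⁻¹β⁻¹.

[(p⁶), (p⁴q⁻¹)] = (p⁶)·(p⁴q⁻¹)·(p⁶)⁻¹·(p⁴q⁻¹)⁻¹.
  (p⁶) · (p⁴q⁻¹) = q⁻¹
  (q⁻¹) · (p⁴) = pq
  (pq) · (p⁴q) = p²

Answer: p²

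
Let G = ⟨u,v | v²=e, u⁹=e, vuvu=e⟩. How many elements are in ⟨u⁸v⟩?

|⟨u⁸v⟩| equals the order of u⁸v. Compute successive powers until reaching e:
  (u⁸v)¹ = u⁸v, (u⁸v)² = e.
The smallest positive k with (u⁸v)ᵏ = e is 2, so |⟨u⁸v⟩| = 2.

Answer: 2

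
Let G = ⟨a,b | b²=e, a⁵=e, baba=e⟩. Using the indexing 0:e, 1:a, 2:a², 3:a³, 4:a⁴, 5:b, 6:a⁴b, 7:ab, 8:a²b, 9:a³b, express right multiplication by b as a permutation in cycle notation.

(0 5)(1 7)(2 8)(3 9)(4 6)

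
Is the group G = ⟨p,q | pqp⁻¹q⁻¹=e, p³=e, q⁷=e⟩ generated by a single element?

|G| = 21. The element pq has order 21 (its powers give 21 distinct elements), so ⟨pq⟩ = G and G is cyclic.

Answer: Yes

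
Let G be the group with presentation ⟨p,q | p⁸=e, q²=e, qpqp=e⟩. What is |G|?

Enumerate words in the generators, reducing via the relations: the distinct elements are
  {e, p, q, pq, p², p³, p⁴, p⁵, p⁶, p⁷, p²q, p³q, p⁴q, p⁵q, p⁶q, p⁷q}.
No further products give new elements, so |G| = 16.

Answer: 16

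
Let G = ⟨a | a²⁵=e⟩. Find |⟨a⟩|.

|⟨a⟩| equals the order of a. Compute successive powers until reaching e:
  a¹ = a, a² = a², a³ = a³, a⁴ = a⁴, a⁵ = a⁵, a⁶ = a⁶, a⁷ = a⁷, a⁸ = a⁸, a⁹ = a⁹, a¹⁰ = a¹⁰, a¹¹ = a¹¹, a¹² = a¹², a¹³ = a¹³, a¹⁴ = a¹⁴, a¹⁵ = a¹⁵, a¹⁶ = a¹⁶, a¹⁷ = a¹⁷, a¹⁸ = a¹⁸, a¹⁹ = a¹⁹, a²⁰ = a²⁰, a²¹ = a²¹, a²² = a²², a²³ = a²³, a²⁴ = a²⁴, a²⁵ = e.
The smallest positive k with aᵏ = e is 25, so |⟨a⟩| = 25.

Answer: 25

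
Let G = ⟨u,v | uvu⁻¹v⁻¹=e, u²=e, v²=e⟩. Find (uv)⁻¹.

The order of (uv) is 2 (smallest k with (uv)ᵏ = e), so (uv)⁻¹ = (uv)¹ = uv.
Check: (uv) · (uv) → (uv) · u = v;   v · v = e, giving e as required.

Answer: uv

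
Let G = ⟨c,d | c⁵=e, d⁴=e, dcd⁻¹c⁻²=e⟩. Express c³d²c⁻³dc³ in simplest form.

Multiply left to right, reducing at each step:
  (c³) · d² = c³d²
  (c³d²) · c⁻³ = cd²
  (cd²) · d = cd³
  (cd³) · c³ = d³

Answer: d³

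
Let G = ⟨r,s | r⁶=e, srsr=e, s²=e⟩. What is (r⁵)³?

Compute successive powers of (r⁵), reducing at each step:
  (r⁵)²: (r⁵) · r⁵ = r⁴
  (r⁵)³: (r⁴) · r⁵ = r³

Answer: r³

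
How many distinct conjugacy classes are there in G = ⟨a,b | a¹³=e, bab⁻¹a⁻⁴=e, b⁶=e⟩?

The conjugacy classes (representative and size) are:
  [e] (size 1), [a⁴] (size 6), [a¹¹] (size 6), [a⁷b] (size 13), [a⁸b²] (size 13), [a¹²b³] (size 13), [a⁵b⁴] (size 13), [a¹¹b⁵] (size 13).
Class equation: 1 + 6 + 6 + 13 + 13 + 13 + 13 + 13 = 78 = |G|. So G has 8 conjugacy classes.

Answer: 8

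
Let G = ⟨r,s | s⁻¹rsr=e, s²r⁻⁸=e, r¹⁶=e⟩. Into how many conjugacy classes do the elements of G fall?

The conjugacy classes (representative and size) are:
  [e] (size 1), [r] (size 2), [r¹⁴] (size 2), [r³] (size 2), [r¹²] (size 2), [r⁵] (size 2), [r¹⁰] (size 2), [r⁷] (size 2), [r⁸] (size 1), [r⁶s] (size 8), [r³s⁻¹] (size 8).
Class equation: 1 + 2 + 2 + 2 + 2 + 2 + 2 + 2 + 1 + 8 + 8 = 32 = |G|. So G has 11 conjugacy classes.

Answer: 11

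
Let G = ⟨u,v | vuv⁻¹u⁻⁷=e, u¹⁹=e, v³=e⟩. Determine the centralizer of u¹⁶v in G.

⟨u¹⁶v⟩ ⊆ C_G(u¹⁶v) since powers of u¹⁶v commute with u¹⁶v; so |C_G(u¹⁶v)| ≥ |⟨u¹⁶v⟩| = 3.
By orbit–stabilizer, |C_G(u¹⁶v)| = |G| / |conj. class of u¹⁶v| = 57 / 19 = 3.
The 3 elements commuting with u¹⁶v are {e, u¹⁶v, u¹⁴v²}.

Answer: {e, u¹⁶v, u¹⁴v²}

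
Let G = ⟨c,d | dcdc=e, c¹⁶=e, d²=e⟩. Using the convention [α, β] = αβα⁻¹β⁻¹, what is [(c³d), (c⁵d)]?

[(c³d), (c⁵d)] = (c³d)·(c⁵d)·(c³d)⁻¹·(c⁵d)⁻¹.
  (c³d) · (c⁵d) = c¹⁴
  (c¹⁴) · (c³d) = cd
  (cd) · (c⁵d) = c¹²

Answer: c¹²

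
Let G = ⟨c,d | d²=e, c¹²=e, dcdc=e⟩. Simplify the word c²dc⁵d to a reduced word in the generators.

Multiply left to right, reducing at each step:
  (c²) · d = c²d
  (c²d) · c⁵ = c⁹d
  (c⁹d) · d = c⁹

Answer: c⁹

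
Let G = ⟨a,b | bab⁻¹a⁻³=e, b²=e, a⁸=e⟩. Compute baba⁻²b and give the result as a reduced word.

Multiply left to right, reducing at each step:
  b · a = a³b
  (a³b) · b = a³
  (a³) · a⁻² = a
  a · b = ab

Answer: ab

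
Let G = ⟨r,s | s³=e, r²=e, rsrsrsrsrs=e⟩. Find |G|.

Enumerate words in the generators, reducing via the relations: the distinct elements are
  {e, r, s, rs, sr, s², rsr, rs², srs, s²r, rsrs, rs²r, srsr, srs², s²rs, rsrsr, rsrs², rs²rs, srs²r, s²rsr, s²rs², rsrs²r, rs²rsr, rs²rs², srsrs², srs²rs, s²rsrs, s²rs²r, rsrs²rs, rs²rsrs, rs²rs²r, srsrs²r, srs²rsr, srs²rs², s²rsrs², s²rs²rs, rsrs²rsr, rsrs²rs², rs²rsrs², srsrs²rs, srs²rsrs, s²rsrs²r, s²rs²rsr, rsrs²rsrs, rs²rsrs²r, srsrs²rs², srs²rsrs², s²rsrs²rs, s²rs²rsrs, rsrs²rsrs², rs²rsrs²rs, srs²rsrs²r, s²rsrs²rsr, s²rsrs²rs², s²rs²rsrs², rsrs²rsrs²r, rs²rsrs²rsr, rs²rsrs²rs², srs²rsrs²rs, rsrs²rsrs²rs}.
No further products give new elements, so |G| = 60.

Answer: 60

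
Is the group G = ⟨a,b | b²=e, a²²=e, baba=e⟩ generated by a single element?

Every cyclic group is abelian. But a·b = ab while b·a = a²¹b, so a·b ≠ b·a and G is not abelian. Hence G is not cyclic.

Answer: No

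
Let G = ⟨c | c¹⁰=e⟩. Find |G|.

G is generated by a single element, so G is cyclic. The relator gives c¹⁰ = e and no smaller power is forced to be e, so the 10 powers {c, e, c², c³, c⁴, c⁵, c⁶, c⁷, c⁸, c⁹} are distinct. Hence |G| = 10.

Answer: 10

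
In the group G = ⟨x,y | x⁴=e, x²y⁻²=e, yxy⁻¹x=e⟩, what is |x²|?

Compute successive powers until reaching e:
  (x²)¹ = x², (x²)² = e.
The smallest positive k with (x²)ᵏ = e is 2.

Answer: 2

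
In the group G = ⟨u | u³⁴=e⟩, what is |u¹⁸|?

Compute successive powers until reaching e:
  (u¹⁸)¹ = u¹⁸, (u¹⁸)² = u², (u¹⁸)³ = u²⁰, (u¹⁸)⁴ = u⁴, (u¹⁸)⁵ = u²², (u¹⁸)⁶ = u⁶, (u¹⁸)⁷ = u²⁴, (u¹⁸)⁸ = u⁸, (u¹⁸)⁹ = u²⁶, (u¹⁸)¹⁰ = u¹⁰, (u¹⁸)¹¹ = u²⁸, (u¹⁸)¹² = u¹², (u¹⁸)¹³ = u³⁰, (u¹⁸)¹⁴ = u¹⁴, (u¹⁸)¹⁵ = u³², (u¹⁸)¹⁶ = u¹⁶, (u¹⁸)¹⁷ = e.
The smallest positive k with (u¹⁸)ᵏ = e is 17.

Answer: 17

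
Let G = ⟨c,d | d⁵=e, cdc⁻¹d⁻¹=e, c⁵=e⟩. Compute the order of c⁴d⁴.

Compute successive powers until reaching e:
  (c⁴d⁴)¹ = c⁴d⁴, (c⁴d⁴)² = c³d³, (c⁴d⁴)³ = c²d², (c⁴d⁴)⁴ = cd, (c⁴d⁴)⁵ = e.
The smallest positive k with (c⁴d⁴)ᵏ = e is 5.

Answer: 5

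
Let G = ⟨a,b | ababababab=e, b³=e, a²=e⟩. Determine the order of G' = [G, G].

G' = [G, G] is generated by all commutators. The generator-pair commutators are: [a, b] = abab².
The subgroup they normally generate is {e, a, b, b², ab, aba, abab, ababa, b²ab²a, b²ab², b²a, ab², ba, bab, baba, ab²ab²a, ab²ab², ab²a, b²ab, b²aba, b²abab, bab²ab², bab²a, bab², abab², ab²ab, ab²aba, ab²abab, abab²ab², abab²a, b²ab²ab, abab²ab, abab²aba, abab²abab, b²ab²abab², b²ab²aba, b²ab²abab, b²abab²ab², b²abab²a, b²abab², babab², bab²ab, bab²aba, bab²abab, babab²ab², babab²a, babab²ab, ab²abab²ab², ab²abab²a, ab²abab², b²abab²ab, b²abab²aba, bab²abab²a, bab²abab², ab²abab²ab, ab²abab²aba, abab²abab²a, abab²abab², abab²abab²ab, bab²abab²ab}, of order 60.
Check: |G/G'| = 60/60 = 1 is the order of the abelianisation.

Answer: 60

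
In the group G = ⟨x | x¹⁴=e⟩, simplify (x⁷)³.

Compute successive powers of (x⁷), reducing at each step:
  (x⁷)²: (x⁷) · x⁷ = e
  (x⁷)³: e · x⁷ = x⁷

Answer: x⁷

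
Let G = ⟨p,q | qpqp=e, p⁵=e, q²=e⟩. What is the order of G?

Enumerate words in the generators, reducing via the relations: the distinct elements are
  {e, p, q, pq, p², p³, p⁴, p²q, p³q, p⁴q}.
No further products give new elements, so |G| = 10.

Answer: 10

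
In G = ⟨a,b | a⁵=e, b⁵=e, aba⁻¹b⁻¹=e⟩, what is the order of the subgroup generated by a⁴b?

|⟨a⁴b⟩| equals the order of a⁴b. Compute successive powers until reaching e:
  (a⁴b)¹ = a⁴b, (a⁴b)² = a³b², (a⁴b)³ = a²b³, (a⁴b)⁴ = ab⁴, (a⁴b)⁵ = e.
The smallest positive k with (a⁴b)ᵏ = e is 5, so |⟨a⁴b⟩| = 5.

Answer: 5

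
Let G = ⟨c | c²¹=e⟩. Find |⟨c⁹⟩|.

|⟨c⁹⟩| equals the order of c⁹. Compute successive powers until reaching e:
  (c⁹)¹ = c⁹, (c⁹)² = c¹⁸, (c⁹)³ = c⁶, (c⁹)⁴ = c¹⁵, (c⁹)⁵ = c³, (c⁹)⁶ = c¹², (c⁹)⁷ = e.
The smallest positive k with (c⁹)ᵏ = e is 7, so |⟨c⁹⟩| = 7.

Answer: 7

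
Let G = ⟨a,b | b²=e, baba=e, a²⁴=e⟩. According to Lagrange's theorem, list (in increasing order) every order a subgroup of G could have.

|G| = 48 = 2⁴ · 3. By Lagrange's theorem the order of any subgroup divides 48; the divisors of 48 are 1, 2, 3, 4, 6, 8, 12, 16, 24, 48.

Answer: 1, 2, 3, 4, 6, 8, 12, 16, 24, 48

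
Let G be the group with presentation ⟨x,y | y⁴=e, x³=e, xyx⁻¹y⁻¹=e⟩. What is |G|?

Enumerate words in the generators, reducing via the relations: the distinct elements are
  {e, x, y, xy, x², y², y³, xy², xy³, x²y, x²y², x²y³}.
No further products give new elements, so |G| = 12.

Answer: 12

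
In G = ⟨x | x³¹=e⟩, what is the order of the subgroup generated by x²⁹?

|⟨x²⁹⟩| equals the order of x²⁹. Compute successive powers until reaching e:
  (x²⁹)¹ = x²⁹, (x²⁹)² = x²⁷, (x²⁹)³ = x²⁵, (x²⁹)⁴ = x²³, (x²⁹)⁵ = x²¹, (x²⁹)⁶ = x¹⁹, (x²⁹)⁷ = x¹⁷, (x²⁹)⁸ = x¹⁵, (x²⁹)⁹ = x¹³, (x²⁹)¹⁰ = x¹¹, (x²⁹)¹¹ = x⁹, (x²⁹)¹² = x⁷, (x²⁹)¹³ = x⁵, (x²⁹)¹⁴ = x³, (x²⁹)¹⁵ = x, (x²⁹)¹⁶ = x³⁰, (x²⁹)¹⁷ = x²⁸, (x²⁹)¹⁸ = x²⁶, (x²⁹)¹⁹ = x²⁴, (x²⁹)²⁰ = x²², (x²⁹)²¹ = x²⁰, (x²⁹)²² = x¹⁸, (x²⁹)²³ = x¹⁶, (x²⁹)²⁴ = x¹⁴, (x²⁹)²⁵ = x¹², (x²⁹)²⁶ = x¹⁰, (x²⁹)²⁷ = x⁸, (x²⁹)²⁸ = x⁶, (x²⁹)²⁹ = x⁴, (x²⁹)³⁰ = x², (x²⁹)³¹ = e.
The smallest positive k with (x²⁹)ᵏ = e is 31, so |⟨x²⁹⟩| = 31.

Answer: 31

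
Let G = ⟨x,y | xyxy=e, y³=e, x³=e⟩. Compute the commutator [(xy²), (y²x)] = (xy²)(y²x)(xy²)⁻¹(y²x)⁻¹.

[(xy²), (y²x)] = (xy²)·(y²x)·(xy²)⁻¹·(y²x)⁻¹.
  (xy²) · (y²x) = y²
  (y²) · (yx²) = x²
  (x²) · (x²y) = xy

Answer: xy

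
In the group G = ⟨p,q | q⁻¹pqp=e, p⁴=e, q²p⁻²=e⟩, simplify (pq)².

Compute successive powers of (pq), reducing at each step:
  (pq)²: (pq) · p = q;   q · q = p²

Answer: p²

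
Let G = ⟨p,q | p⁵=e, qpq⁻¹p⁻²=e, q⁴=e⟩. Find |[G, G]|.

G' = [G, G] is generated by all commutators. The generator-pair commutators are: [p, q] = p⁴.
The subgroup they normally generate is {e, p, p², p³, p⁴}, of order 5.
Check: |G/G'| = 20/5 = 4 is the order of the abelianisation.

Answer: 5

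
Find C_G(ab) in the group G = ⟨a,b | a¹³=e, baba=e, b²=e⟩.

⟨ab⟩ ⊆ C_G(ab) since powers of ab commute with ab; so |C_G(ab)| ≥ |⟨ab⟩| = 2.
By orbit–stabilizer, |C_G(ab)| = |G| / |conj. class of ab| = 26 / 13 = 2.
The 2 elements commuting with ab are {e, ab}.

Answer: {e, ab}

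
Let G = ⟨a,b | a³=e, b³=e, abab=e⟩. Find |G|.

Enumerate words in the generators, reducing via the relations: the distinct elements are
  {a, b, e, ab, a², b², ab², a²b, ba², b²a, ab²a, a²b²}.
No further products give new elements, so |G| = 12.

Answer: 12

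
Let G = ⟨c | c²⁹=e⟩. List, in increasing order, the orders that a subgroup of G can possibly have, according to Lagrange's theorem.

|G| = 29 = 29. By Lagrange's theorem the order of any subgroup divides 29; the divisors of 29 are 1, 29.

Answer: 1, 29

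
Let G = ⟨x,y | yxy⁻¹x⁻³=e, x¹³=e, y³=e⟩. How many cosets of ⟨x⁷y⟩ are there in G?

First find ord(x⁷y) by computing successive powers:
  (x⁷y)¹ = x⁷y, (x⁷y)² = x²y², (x⁷y)³ = e.
So |⟨x⁷y⟩| = ord(x⁷y) = 3. With |G| = 39, by Lagrange [G : ⟨x⁷y⟩] = 39/3 = 13.

Answer: 13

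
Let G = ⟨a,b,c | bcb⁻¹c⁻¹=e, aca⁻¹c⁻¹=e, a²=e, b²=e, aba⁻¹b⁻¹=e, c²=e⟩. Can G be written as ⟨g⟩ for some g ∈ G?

|G| = 8, but the maximum element order in G is 2 < 8. No single element generates all of G, so G is not cyclic.

Answer: No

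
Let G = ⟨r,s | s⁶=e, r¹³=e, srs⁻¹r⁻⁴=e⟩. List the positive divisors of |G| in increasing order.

|G| = 78 = 2 · 3 · 13. By Lagrange's theorem the order of any subgroup divides 78; the divisors of 78 are 1, 2, 3, 6, 13, 26, 39, 78.

Answer: 1, 2, 3, 6, 13, 26, 39, 78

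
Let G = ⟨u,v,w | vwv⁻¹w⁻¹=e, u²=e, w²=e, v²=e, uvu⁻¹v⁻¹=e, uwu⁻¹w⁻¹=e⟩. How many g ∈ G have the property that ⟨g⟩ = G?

⟨g⟩ = G would require ord(g) = |G| = 8, but the maximum element order in G is 2 < 8. So G is not cyclic and no single element generates it: the count is 0.

Answer: 0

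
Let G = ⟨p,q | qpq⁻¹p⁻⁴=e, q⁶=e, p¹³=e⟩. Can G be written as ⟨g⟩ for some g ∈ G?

Every cyclic group is abelian. But p·q = pq while q·p = p⁴q, so p·q ≠ q·p and G is not abelian. Hence G is not cyclic.

Answer: No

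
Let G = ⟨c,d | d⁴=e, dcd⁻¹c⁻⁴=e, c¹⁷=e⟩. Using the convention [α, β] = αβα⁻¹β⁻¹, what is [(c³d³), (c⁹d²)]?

[(c³d³), (c⁹d²)] = (c³d³)·(c⁹d²)·(c³d³)⁻¹·(c⁹d²)⁻¹.
  (c³d³) · (c⁹d²) = cd
  (cd) · (c⁵d) = c⁴d²
  (c⁴d²) · (c⁹d²) = c¹²

Answer: c¹²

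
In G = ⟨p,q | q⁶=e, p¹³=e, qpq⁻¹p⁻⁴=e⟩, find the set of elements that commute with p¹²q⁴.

⟨p¹²q⁴⟩ ⊆ C_G(p¹²q⁴) since powers of p¹²q⁴ commute with p¹²q⁴; so |C_G(p¹²q⁴)| ≥ |⟨p¹²q⁴⟩| = 3.
By orbit–stabilizer, |C_G(p¹²q⁴)| = |G| / |conj. class of p¹²q⁴| = 78 / 13 = 6.
The 6 elements commuting with p¹²q⁴ are {e, p³q², p⁷q⁵, p¹¹q, p¹⁰q³, p¹²q⁴}.

Answer: {e, p³q², p⁷q⁵, p¹¹q, p¹⁰q³, p¹²q⁴}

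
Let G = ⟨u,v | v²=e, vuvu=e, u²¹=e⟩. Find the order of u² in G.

Compute successive powers until reaching e:
  (u²)¹ = u², (u²)² = u⁴, (u²)³ = u⁶, (u²)⁴ = u⁸, (u²)⁵ = u¹⁰, (u²)⁶ = u¹², (u²)⁷ = u¹⁴, (u²)⁸ = u¹⁶, (u²)⁹ = u¹⁸, (u²)¹⁰ = u²⁰, (u²)¹¹ = u, (u²)¹² = u³, (u²)¹³ = u⁵, (u²)¹⁴ = u⁷, (u²)¹⁵ = u⁹, (u²)¹⁶ = u¹¹, (u²)¹⁷ = u¹³, (u²)¹⁸ = u¹⁵, (u²)¹⁹ = u¹⁷, (u²)²⁰ = u¹⁹, (u²)²¹ = e.
The smallest positive k with (u²)ᵏ = e is 21.

Answer: 21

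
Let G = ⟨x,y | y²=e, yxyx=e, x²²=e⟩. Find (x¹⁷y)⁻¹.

The order of (x¹⁷y) is 2 (smallest k with (x¹⁷y)ᵏ = e), so (x¹⁷y)⁻¹ = (x¹⁷y)¹ = x¹⁷y.
Check: (x¹⁷y) · (x¹⁷y) → (x¹⁷y) · x¹⁷ = y;   y · y = e, giving e as required.

Answer: x¹⁷y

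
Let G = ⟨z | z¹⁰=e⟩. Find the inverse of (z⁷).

The order of (z⁷) is 10 (smallest k with (z⁷)ᵏ = e), so (z⁷)⁻¹ = (z⁷)⁹ = z³.
Check: (z⁷) · (z³) → (z⁷) · z³ = e, giving e as required.

Answer: z³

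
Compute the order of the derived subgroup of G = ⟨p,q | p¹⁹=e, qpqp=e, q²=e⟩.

G' = [G, G] is generated by all commutators. The generator-pair commutators are: [p, q] = p².
The subgroup they normally generate is {e, p, p², p³, p⁴, p⁵, p⁶, p⁷, p⁸, p⁹, p¹⁰, p¹¹, p¹², p¹³, p¹⁴, p¹⁵, p¹⁶, p¹⁷, p¹⁸}, of order 19.
Check: |G/G'| = 38/19 = 2 is the order of the abelianisation.

Answer: 19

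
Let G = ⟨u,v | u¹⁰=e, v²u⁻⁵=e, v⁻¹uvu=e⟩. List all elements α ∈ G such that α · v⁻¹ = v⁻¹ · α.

⟨v⁻¹⟩ ⊆ C_G(v⁻¹) since powers of v⁻¹ commute with v⁻¹; so |C_G(v⁻¹)| ≥ |⟨v⁻¹⟩| = 4.
By orbit–stabilizer, |C_G(v⁻¹)| = |G| / |conj. class of v⁻¹| = 20 / 5 = 4.
The 4 elements commuting with v⁻¹ are {e, u⁵, v, v⁻¹}.

Answer: {e, u⁵, v, v⁻¹}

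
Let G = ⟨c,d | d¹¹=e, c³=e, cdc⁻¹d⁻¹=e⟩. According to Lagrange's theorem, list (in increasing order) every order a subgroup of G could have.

|G| = 33 = 3 · 11. By Lagrange's theorem the order of any subgroup divides 33; the divisors of 33 are 1, 3, 11, 33.

Answer: 1, 3, 11, 33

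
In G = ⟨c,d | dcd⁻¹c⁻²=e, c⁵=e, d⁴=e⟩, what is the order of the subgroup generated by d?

|⟨d⟩| equals the order of d. Compute successive powers until reaching e:
  d¹ = d, d² = d², d³ = d³, d⁴ = e.
The smallest positive k with dᵏ = e is 4, so |⟨d⟩| = 4.

Answer: 4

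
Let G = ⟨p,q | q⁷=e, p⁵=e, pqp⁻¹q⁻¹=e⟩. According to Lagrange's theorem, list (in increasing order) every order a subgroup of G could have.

|G| = 35 = 5 · 7. By Lagrange's theorem the order of any subgroup divides 35; the divisors of 35 are 1, 5, 7, 35.

Answer: 1, 5, 7, 35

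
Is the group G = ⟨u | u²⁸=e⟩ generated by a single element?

|G| = 28. The element u has order 28 (its powers give 28 distinct elements), so ⟨u⟩ = G and G is cyclic.

Answer: Yes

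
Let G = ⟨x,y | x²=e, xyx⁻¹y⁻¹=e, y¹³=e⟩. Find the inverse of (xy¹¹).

The order of (xy¹¹) is 26 (smallest k with (xy¹¹)ᵏ = e), so (xy¹¹)⁻¹ = (xy¹¹)²⁵ = xy².
Check: (xy¹¹) · (xy²) → (xy¹¹) · x = y¹¹;   (y¹¹) · y² = e, giving e as required.

Answer: xy²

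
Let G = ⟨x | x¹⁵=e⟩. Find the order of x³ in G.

Compute successive powers until reaching e:
  (x³)¹ = x³, (x³)² = x⁶, (x³)³ = x⁹, (x³)⁴ = x¹², (x³)⁵ = e.
The smallest positive k with (x³)ᵏ = e is 5.

Answer: 5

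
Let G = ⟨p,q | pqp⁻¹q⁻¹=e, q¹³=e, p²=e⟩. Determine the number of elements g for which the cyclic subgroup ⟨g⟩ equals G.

G is cyclic of order 26. An element generates G iff its order is 26, and a cyclic group of order 26 has exactly φ(26) = 12 such elements.

Answer: 12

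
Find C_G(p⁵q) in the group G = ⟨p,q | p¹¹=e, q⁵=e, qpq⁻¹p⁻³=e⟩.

⟨p⁵q⟩ ⊆ C_G(p⁵q) since powers of p⁵q commute with p⁵q; so |C_G(p⁵q)| ≥ |⟨p⁵q⟩| = 5.
By orbit–stabilizer, |C_G(p⁵q)| = |G| / |conj. class of p⁵q| = 55 / 11 = 5.
The 5 elements commuting with p⁵q are {e, p²q⁴, p⁵q, p⁹q², p¹⁰q³}.

Answer: {e, p²q⁴, p⁵q, p⁹q², p¹⁰q³}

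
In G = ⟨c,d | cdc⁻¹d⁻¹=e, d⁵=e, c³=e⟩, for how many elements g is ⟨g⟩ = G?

G is cyclic of order 15. An element generates G iff its order is 15, and a cyclic group of order 15 has exactly φ(15) = 8 such elements.

Answer: 8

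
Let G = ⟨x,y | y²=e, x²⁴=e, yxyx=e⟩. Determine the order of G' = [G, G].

G' = [G, G] is generated by all commutators. The generator-pair commutators are: [x, y] = x².
The subgroup they normally generate is {e, x², x⁴, x⁶, x⁸, x¹⁰, x¹², x¹⁴, x¹⁶, x¹⁸, x²⁰, x²²}, of order 12.
Check: |G/G'| = 48/12 = 4 is the order of the abelianisation.

Answer: 12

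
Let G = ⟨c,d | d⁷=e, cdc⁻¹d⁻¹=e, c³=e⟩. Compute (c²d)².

Compute successive powers of (c²d), reducing at each step:
  (c²d)²: (c²d) · c² = cd;   (cd) · d = cd²

Answer: cd²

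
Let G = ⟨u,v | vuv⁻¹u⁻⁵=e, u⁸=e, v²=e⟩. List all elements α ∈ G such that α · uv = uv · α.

⟨uv⟩ ⊆ C_G(uv) since powers of uv commute with uv; so |C_G(uv)| ≥ |⟨uv⟩| = 8.
By orbit–stabilizer, |C_G(uv)| = |G| / |conj. class of uv| = 16 / 2 = 8.
The 8 elements commuting with uv are {e, u², u⁴, u⁶, u⁵v, uv, u⁷v, u³v}.

Answer: {e, u², u⁴, u⁶, u⁵v, uv, u⁷v, u³v}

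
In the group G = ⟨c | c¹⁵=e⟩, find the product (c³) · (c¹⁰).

Compute (c³) · (c¹⁰) by multiplying left to right and reducing via the relations at each step:
  (c³) · c¹⁰ = c¹³

Answer: c¹³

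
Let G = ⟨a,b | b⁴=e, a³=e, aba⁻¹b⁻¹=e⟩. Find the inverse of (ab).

The order of (ab) is 12 (smallest k with (ab)ᵏ = e), so (ab)⁻¹ = (ab)¹¹ = a²b³.
Check: (ab) · (a²b³) → (ab) · a² = b;   b · b³ = e, giving e as required.

Answer: a²b³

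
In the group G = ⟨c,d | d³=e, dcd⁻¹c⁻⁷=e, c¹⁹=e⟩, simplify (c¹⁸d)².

Compute successive powers of (c¹⁸d), reducing at each step:
  (c¹⁸d)²: (c¹⁸d) · c¹⁸ = c¹¹d;   (c¹¹d) · d = c¹¹d²

Answer: c¹¹d²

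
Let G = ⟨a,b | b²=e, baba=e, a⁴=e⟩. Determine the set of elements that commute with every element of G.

An element z ∈ Z(G) iff z commutes with every generator.
For example a² is central: (a²)·a = a³ = a·(a²); (a²)·b = a²b = b·(a²).
Whereas a ∉ Z(G) since a·b = ab ≠ a³b = b·a.
Checking each of the 8 elements this way gives Z(G) = {e, a²}, of order 2.

Answer: {e, a²}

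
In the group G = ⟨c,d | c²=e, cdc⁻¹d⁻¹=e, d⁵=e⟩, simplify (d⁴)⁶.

Compute successive powers of (d⁴), reducing at each step:
  (d⁴)²: (d⁴) · d⁴ = d³
  (d⁴)³: (d³) · d⁴ = d²
  (d⁴)⁴: (d²) · d⁴ = d
  (d⁴)⁵: d · d⁴ = e
  (d⁴)⁶: e · d⁴ = d⁴

Answer: d⁴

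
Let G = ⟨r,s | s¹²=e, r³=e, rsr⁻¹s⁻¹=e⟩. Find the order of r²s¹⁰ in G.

Compute successive powers until reaching e:
  (r²s¹⁰)¹ = r²s¹⁰, (r²s¹⁰)² = rs⁸, (r²s¹⁰)³ = s⁶, (r²s¹⁰)⁴ = r²s⁴, (r²s¹⁰)⁵ = rs², (r²s¹⁰)⁶ = e.
The smallest positive k with (r²s¹⁰)ᵏ = e is 6.

Answer: 6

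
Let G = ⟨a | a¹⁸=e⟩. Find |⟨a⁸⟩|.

|⟨a⁸⟩| equals the order of a⁸. Compute successive powers until reaching e:
  (a⁸)¹ = a⁸, (a⁸)² = a¹⁶, (a⁸)³ = a⁶, (a⁸)⁴ = a¹⁴, (a⁸)⁵ = a⁴, (a⁸)⁶ = a¹², (a⁸)⁷ = a², (a⁸)⁸ = a¹⁰, (a⁸)⁹ = e.
The smallest positive k with (a⁸)ᵏ = e is 9, so |⟨a⁸⟩| = 9.

Answer: 9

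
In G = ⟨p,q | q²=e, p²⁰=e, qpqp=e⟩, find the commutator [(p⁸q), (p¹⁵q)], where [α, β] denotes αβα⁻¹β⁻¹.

[(p⁸q), (p¹⁵q)] = (p⁸q)·(p¹⁵q)·(p⁸q)⁻¹·(p¹⁵q)⁻¹.
  (p⁸q) · (p¹⁵q) = p¹³
  (p¹³) · (p⁸q) = pq
  (pq) · (p¹⁵q) = p⁶

Answer: p⁶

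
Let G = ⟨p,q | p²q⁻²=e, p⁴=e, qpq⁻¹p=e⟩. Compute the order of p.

Compute successive powers until reaching e:
  p¹ = p, p² = p², p³ = p³, p⁴ = e.
The smallest positive k with pᵏ = e is 4.

Answer: 4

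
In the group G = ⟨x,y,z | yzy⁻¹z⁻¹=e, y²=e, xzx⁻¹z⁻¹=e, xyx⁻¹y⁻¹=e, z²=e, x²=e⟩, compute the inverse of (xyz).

The order of (xyz) is 2 (smallest k with (xyz)ᵏ = e), so (xyz)⁻¹ = (xyz)¹ = xyz.
Check: (xyz) · (xyz) → (xyz) · x = yz;   (yz) · y = z;   z · z = e, giving e as required.

Answer: xyz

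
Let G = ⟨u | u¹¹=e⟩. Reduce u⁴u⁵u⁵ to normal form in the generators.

Multiply left to right, reducing at each step:
  (u⁴) · u⁵ = u⁹
  (u⁹) · u⁵ = u³

Answer: u³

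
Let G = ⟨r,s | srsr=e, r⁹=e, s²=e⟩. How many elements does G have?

Enumerate words in the generators, reducing via the relations: the distinct elements are
  {e, r, s, rs, r², r³, r⁴, r⁵, r⁶, r⁷, r⁸, r²s, r³s, r⁴s, r⁵s, r⁶s, r⁷s, r⁸s}.
No further products give new elements, so |G| = 18.

Answer: 18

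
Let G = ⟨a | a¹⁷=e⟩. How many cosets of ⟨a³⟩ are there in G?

First find ord(a³) by computing successive powers:
  (a³)¹ = a³, (a³)² = a⁶, (a³)³ = a⁹, (a³)⁴ = a¹², (a³)⁵ = a¹⁵, (a³)⁶ = a, (a³)⁷ = a⁴, (a³)⁸ = a⁷, (a³)⁹ = a¹⁰, (a³)¹⁰ = a¹³, (a³)¹¹ = a¹⁶, (a³)¹² = a², (a³)¹³ = a⁵, (a³)¹⁴ = a⁸, (a³)¹⁵ = a¹¹, (a³)¹⁶ = a¹⁴, (a³)¹⁷ = e.
So |⟨a³⟩| = ord(a³) = 17. With |G| = 17, by Lagrange [G : ⟨a³⟩] = 17/17 = 1.

Answer: 1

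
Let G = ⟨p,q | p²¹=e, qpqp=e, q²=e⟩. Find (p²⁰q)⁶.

Compute successive powers of (p²⁰q), reducing at each step:
  (p²⁰q)²: (p²⁰q) · p²⁰ = q;   q · q = e
  (p²⁰q)³: e · p²⁰ = p²⁰;   (p²⁰) · q = p²⁰q
  (p²⁰q)⁴: (p²⁰q) · p²⁰ = q;   q · q = e
  (p²⁰q)⁵: e · p²⁰ = p²⁰;   (p²⁰) · q = p²⁰q
  (p²⁰q)⁶: (p²⁰q) · p²⁰ = q;   q · q = e

Answer: e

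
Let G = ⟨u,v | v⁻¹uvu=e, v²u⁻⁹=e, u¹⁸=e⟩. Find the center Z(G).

An element z ∈ Z(G) iff z commutes with every generator.
For example u⁹ is central: (u⁹)·u = u¹⁰ = u·(u⁹); (u⁹)·v = v⁻¹ = v·(u⁹).
Whereas u ∉ Z(G) since u·v = uv ≠ u⁸v⁻¹ = v·u.
Checking each of the 36 elements this way gives Z(G) = {e, u⁹}, of order 2.

Answer: {e, u⁹}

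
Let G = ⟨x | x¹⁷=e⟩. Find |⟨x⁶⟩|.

|⟨x⁶⟩| equals the order of x⁶. Compute successive powers until reaching e:
  (x⁶)¹ = x⁶, (x⁶)² = x¹², (x⁶)³ = x, (x⁶)⁴ = x⁷, (x⁶)⁵ = x¹³, (x⁶)⁶ = x², (x⁶)⁷ = x⁸, (x⁶)⁸ = x¹⁴, (x⁶)⁹ = x³, (x⁶)¹⁰ = x⁹, (x⁶)¹¹ = x¹⁵, (x⁶)¹² = x⁴, (x⁶)¹³ = x¹⁰, (x⁶)¹⁴ = x¹⁶, (x⁶)¹⁵ = x⁵, (x⁶)¹⁶ = x¹¹, (x⁶)¹⁷ = e.
The smallest positive k with (x⁶)ᵏ = e is 17, so |⟨x⁶⟩| = 17.

Answer: 17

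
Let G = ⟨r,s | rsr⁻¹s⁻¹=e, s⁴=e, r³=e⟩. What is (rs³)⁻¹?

The order of (rs³) is 12 (smallest k with (rs³)ᵏ = e), so (rs³)⁻¹ = (rs³)¹¹ = r²s.
Check: (rs³) · (r²s) → (rs³) · r² = s³;   (s³) · s = e, giving e as required.

Answer: r²s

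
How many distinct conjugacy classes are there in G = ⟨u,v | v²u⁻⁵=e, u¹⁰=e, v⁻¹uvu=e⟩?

The conjugacy classes (representative and size) are:
  [e] (size 1), [u] (size 2), [u⁸] (size 2), [u⁷] (size 2), [u⁴] (size 2), [u⁵] (size 1), [u⁴v] (size 5), [u²v⁻¹] (size 5).
Class equation: 1 + 2 + 2 + 2 + 2 + 1 + 5 + 5 = 20 = |G|. So G has 8 conjugacy classes.

Answer: 8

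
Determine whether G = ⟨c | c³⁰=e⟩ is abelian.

G has a single generator, so G is cyclic and hence abelian.

Answer: Yes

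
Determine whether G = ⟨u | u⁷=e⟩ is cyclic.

|G| = 7. The element u has order 7 (its powers give 7 distinct elements), so ⟨u⟩ = G and G is cyclic.

Answer: Yes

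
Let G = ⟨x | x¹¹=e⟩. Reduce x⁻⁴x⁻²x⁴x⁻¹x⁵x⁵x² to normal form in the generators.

Multiply left to right, reducing at each step:
  (x⁷) · x⁻² = x⁵
  (x⁵) · x⁴ = x⁹
  (x⁹) · x⁻¹ = x⁸
  (x⁸) · x⁵ = x²
  (x²) · x⁵ = x⁷
  (x⁷) · x² = x⁹

Answer: x⁹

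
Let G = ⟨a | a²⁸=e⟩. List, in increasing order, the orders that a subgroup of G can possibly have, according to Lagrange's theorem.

|G| = 28 = 2² · 7. By Lagrange's theorem the order of any subgroup divides 28; the divisors of 28 are 1, 2, 4, 7, 14, 28.

Answer: 1, 2, 4, 7, 14, 28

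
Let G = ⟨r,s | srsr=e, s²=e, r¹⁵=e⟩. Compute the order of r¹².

Compute successive powers until reaching e:
  (r¹²)¹ = r¹², (r¹²)² = r⁹, (r¹²)³ = r⁶, (r¹²)⁴ = r³, (r¹²)⁵ = e.
The smallest positive k with (r¹²)ᵏ = e is 5.

Answer: 5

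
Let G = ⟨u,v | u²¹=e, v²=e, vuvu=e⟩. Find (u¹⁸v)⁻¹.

The order of (u¹⁸v) is 2 (smallest k with (u¹⁸v)ᵏ = e), so (u¹⁸v)⁻¹ = (u¹⁸v)¹ = u¹⁸v.
Check: (u¹⁸v) · (u¹⁸v) → (u¹⁸v) · u¹⁸ = v;   v · v = e, giving e as required.

Answer: u¹⁸v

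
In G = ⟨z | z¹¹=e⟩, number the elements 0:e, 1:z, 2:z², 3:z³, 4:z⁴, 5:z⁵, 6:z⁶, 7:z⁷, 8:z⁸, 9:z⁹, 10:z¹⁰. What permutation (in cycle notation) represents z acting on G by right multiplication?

(0 1 2 3 4 5 6 7 8 9 10)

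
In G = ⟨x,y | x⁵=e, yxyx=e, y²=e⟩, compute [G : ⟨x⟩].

First find ord(x) by computing successive powers:
  x¹ = x, x² = x², x³ = x³, x⁴ = x⁴, x⁵ = e.
So |⟨x⟩| = ord(x) = 5. With |G| = 10, by Lagrange [G : ⟨x⟩] = 10/5 = 2.

Answer: 2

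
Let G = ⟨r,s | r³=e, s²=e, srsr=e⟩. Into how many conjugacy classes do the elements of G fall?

The conjugacy classes (representative and size) are:
  [e] (size 1), [r] (size 2), [rs] (size 3).
Class equation: 1 + 2 + 3 = 6 = |G|. So G has 3 conjugacy classes.

Answer: 3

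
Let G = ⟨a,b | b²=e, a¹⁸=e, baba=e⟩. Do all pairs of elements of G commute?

a·b = ab but b·a = a¹⁷b, so a·b ≠ b·a and G is not abelian.

Answer: No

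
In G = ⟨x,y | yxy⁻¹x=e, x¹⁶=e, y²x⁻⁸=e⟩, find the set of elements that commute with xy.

⟨xy⟩ ⊆ C_G(xy) since powers of xy commute with xy; so |C_G(xy)| ≥ |⟨xy⟩| = 4.
By orbit–stabilizer, |C_G(xy)| = |G| / |conj. class of xy| = 32 / 8 = 4.
The 4 elements commuting with xy are {e, x⁸, xy, xy⁻¹}.

Answer: {e, x⁸, xy, xy⁻¹}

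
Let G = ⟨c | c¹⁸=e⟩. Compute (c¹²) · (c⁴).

Compute (c¹²) · (c⁴) by multiplying left to right and reducing via the relations at each step:
  (c¹²) · c⁴ = c¹⁶

Answer: c¹⁶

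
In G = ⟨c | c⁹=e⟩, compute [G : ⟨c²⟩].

First find ord(c²) by computing successive powers:
  (c²)¹ = c², (c²)² = c⁴, (c²)³ = c⁶, (c²)⁴ = c⁸, (c²)⁵ = c, (c²)⁶ = c³, (c²)⁷ = c⁵, (c²)⁸ = c⁷, (c²)⁹ = e.
So |⟨c²⟩| = ord(c²) = 9. With |G| = 9, by Lagrange [G : ⟨c²⟩] = 9/9 = 1.

Answer: 1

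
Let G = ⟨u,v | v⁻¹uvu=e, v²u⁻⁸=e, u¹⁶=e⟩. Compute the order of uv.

Compute successive powers until reaching e:
  (uv)¹ = uv, (uv)² = u⁸, (uv)³ = uv⁻¹, (uv)⁴ = e.
The smallest positive k with (uv)ᵏ = e is 4.

Answer: 4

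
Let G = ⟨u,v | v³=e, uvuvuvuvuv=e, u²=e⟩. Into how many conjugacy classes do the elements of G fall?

The conjugacy classes (representative and size) are:
  [e] (size 1), [uvuv²uvuv²u] (size 15), [vuvuv²u] (size 20), [uv²uv²u] (size 12), [v²uvuv²] (size 12).
Class equation: 1 + 15 + 20 + 12 + 12 = 60 = |G|. So G has 5 conjugacy classes.

Answer: 5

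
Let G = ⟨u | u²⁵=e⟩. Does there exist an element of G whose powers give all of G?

|G| = 25. The element u has order 25 (its powers give 25 distinct elements), so ⟨u⟩ = G and G is cyclic.

Answer: Yes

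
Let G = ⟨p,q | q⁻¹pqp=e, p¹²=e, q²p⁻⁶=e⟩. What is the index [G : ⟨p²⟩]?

First find ord(p²) by computing successive powers:
  (p²)¹ = p², (p²)² = p⁴, (p²)³ = p⁶, (p²)⁴ = p⁸, (p²)⁵ = p¹⁰, (p²)⁶ = e.
So |⟨p²⟩| = ord(p²) = 6. With |G| = 24, by Lagrange [G : ⟨p²⟩] = 24/6 = 4.

Answer: 4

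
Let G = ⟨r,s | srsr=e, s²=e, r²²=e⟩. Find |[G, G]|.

G' = [G, G] is generated by all commutators. The generator-pair commutators are: [r, s] = r².
The subgroup they normally generate is {e, r², r⁴, r⁶, r⁸, r¹⁰, r¹², r¹⁴, r¹⁶, r¹⁸, r²⁰}, of order 11.
Check: |G/G'| = 44/11 = 4 is the order of the abelianisation.

Answer: 11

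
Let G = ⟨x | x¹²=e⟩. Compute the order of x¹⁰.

Compute successive powers until reaching e:
  (x¹⁰)¹ = x¹⁰, (x¹⁰)² = x⁸, (x¹⁰)³ = x⁶, (x¹⁰)⁴ = x⁴, (x¹⁰)⁵ = x², (x¹⁰)⁶ = e.
The smallest positive k with (x¹⁰)ᵏ = e is 6.

Answer: 6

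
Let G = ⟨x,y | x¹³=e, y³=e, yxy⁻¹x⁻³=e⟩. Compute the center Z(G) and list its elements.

An element z ∈ Z(G) iff z commutes with every generator.
For example e is central: e·x = x = x·e; e·y = y = y·e.
Whereas x ∉ Z(G) since x·y = xy ≠ x³y = y·x.
Checking each of the 39 elements this way gives Z(G) = {e}, of order 1.

Answer: {e}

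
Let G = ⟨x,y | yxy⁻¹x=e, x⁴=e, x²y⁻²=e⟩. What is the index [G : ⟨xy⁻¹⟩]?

First find ord(xy⁻¹) by computing successive powers:
  (xy⁻¹)¹ = xy⁻¹, (xy⁻¹)² = x², (xy⁻¹)³ = xy, (xy⁻¹)⁴ = e.
So |⟨xy⁻¹⟩| = ord(xy⁻¹) = 4. With |G| = 8, by Lagrange [G : ⟨xy⁻¹⟩] = 8/4 = 2.

Answer: 2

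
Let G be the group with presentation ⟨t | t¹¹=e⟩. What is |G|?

G is generated by a single element, so G is cyclic. The relator gives t¹¹ = e and no smaller power is forced to be e, so the 11 powers {e, t, t², t³, t⁴, t⁵, t⁶, t⁷, t⁸, t⁹, t¹⁰} are distinct. Hence |G| = 11.

Answer: 11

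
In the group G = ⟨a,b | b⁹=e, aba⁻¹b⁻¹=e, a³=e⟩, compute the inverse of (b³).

The order of (b³) is 3 (smallest k with (b³)ᵏ = e), so (b³)⁻¹ = (b³)² = b⁶.
Check: (b³) · (b⁶) → (b³) · b⁶ = e, giving e as required.

Answer: b⁶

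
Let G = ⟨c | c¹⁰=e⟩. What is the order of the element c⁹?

Compute successive powers until reaching e:
  (c⁹)¹ = c⁹, (c⁹)² = c⁸, (c⁹)³ = c⁷, (c⁹)⁴ = c⁶, (c⁹)⁵ = c⁵, (c⁹)⁶ = c⁴, (c⁹)⁷ = c³, (c⁹)⁸ = c², (c⁹)⁹ = c, (c⁹)¹⁰ = e.
The smallest positive k with (c⁹)ᵏ = e is 10.

Answer: 10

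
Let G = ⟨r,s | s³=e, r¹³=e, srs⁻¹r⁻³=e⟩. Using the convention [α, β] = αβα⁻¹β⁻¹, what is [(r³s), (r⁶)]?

[(r³s), (r⁶)] = (r³s)·(r⁶)·(r³s)⁻¹·(r⁶)⁻¹.
  (r³s) · (r⁶) = r⁸s
  (r⁸s) · (r¹²s²) = r⁵
  (r⁵) · (r⁷) = r¹²

Answer: r¹²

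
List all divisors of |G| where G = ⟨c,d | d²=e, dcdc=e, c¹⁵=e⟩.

|G| = 30 = 2 · 3 · 5. By Lagrange's theorem the order of any subgroup divides 30; the divisors of 30 are 1, 2, 3, 5, 6, 10, 15, 30.

Answer: 1, 2, 3, 5, 6, 10, 15, 30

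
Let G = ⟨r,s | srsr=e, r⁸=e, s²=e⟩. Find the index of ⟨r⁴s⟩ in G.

First find ord(r⁴s) by computing successive powers:
  (r⁴s)¹ = r⁴s, (r⁴s)² = e.
So |⟨r⁴s⟩| = ord(r⁴s) = 2. With |G| = 16, by Lagrange [G : ⟨r⁴s⟩] = 16/2 = 8.

Answer: 8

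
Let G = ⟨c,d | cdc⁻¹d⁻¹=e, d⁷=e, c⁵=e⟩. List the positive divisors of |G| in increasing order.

|G| = 35 = 5 · 7. By Lagrange's theorem the order of any subgroup divides 35; the divisors of 35 are 1, 5, 7, 35.

Answer: 1, 5, 7, 35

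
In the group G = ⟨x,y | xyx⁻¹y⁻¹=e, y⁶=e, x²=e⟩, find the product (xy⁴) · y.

Compute (xy⁴) · y by multiplying left to right and reducing via the relations at each step:
  (xy⁴) · y = xy⁵

Answer: xy⁵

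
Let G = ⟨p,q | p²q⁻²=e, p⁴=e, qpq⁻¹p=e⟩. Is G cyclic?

Every cyclic group is abelian. But p·q = pq while q·p = pq⁻¹, so p·q ≠ q·p and G is not abelian. Hence G is not cyclic.

Answer: No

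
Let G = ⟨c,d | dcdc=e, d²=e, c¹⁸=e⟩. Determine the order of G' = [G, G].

G' = [G, G] is generated by all commutators. The generator-pair commutators are: [c, d] = c².
The subgroup they normally generate is {e, c², c⁴, c⁶, c⁸, c¹⁰, c¹², c¹⁴, c¹⁶}, of order 9.
Check: |G/G'| = 36/9 = 4 is the order of the abelianisation.

Answer: 9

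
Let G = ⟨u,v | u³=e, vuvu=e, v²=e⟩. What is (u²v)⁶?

Compute successive powers of (u²v), reducing at each step:
  (u²v)²: (u²v) · u² = v;   v · v = e
  (u²v)³: e · u² = u²;   (u²) · v = u²v
  (u²v)⁴: (u²v) · u² = v;   v · v = e
  (u²v)⁵: e · u² = u²;   (u²) · v = u²v
  (u²v)⁶: (u²v) · u² = v;   v · v = e

Answer: e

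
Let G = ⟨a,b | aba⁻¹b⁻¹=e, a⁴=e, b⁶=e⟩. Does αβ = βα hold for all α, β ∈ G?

Each pair of generators commutes: a·b = ab = b·a. Since the generators pairwise commute, every element of G commutes with every other, so G is abelian.

Answer: Yes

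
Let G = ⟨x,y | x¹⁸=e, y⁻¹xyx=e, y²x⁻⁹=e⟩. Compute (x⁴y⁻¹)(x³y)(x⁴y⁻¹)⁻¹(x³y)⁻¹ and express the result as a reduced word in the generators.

[(x⁴y⁻¹), (x³y)] = (x⁴y⁻¹)·(x³y)·(x⁴y⁻¹)⁻¹·(x³y)⁻¹.
  (x⁴y⁻¹) · (x³y) = x
  x · (x⁴y) = x⁵y
  (x⁵y) · (x³y⁻¹) = x²

Answer: x²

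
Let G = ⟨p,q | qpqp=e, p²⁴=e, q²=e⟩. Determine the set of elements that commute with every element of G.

An element z ∈ Z(G) iff z commutes with every generator.
For example p¹² is central: (p¹²)·p = p¹³ = p·(p¹²); (p¹²)·q = p¹²q = q·(p¹²).
Whereas p ∉ Z(G) since p·q = pq ≠ p²³q = q·p.
Checking each of the 48 elements this way gives Z(G) = {e, p¹²}, of order 2.

Answer: {e, p¹²}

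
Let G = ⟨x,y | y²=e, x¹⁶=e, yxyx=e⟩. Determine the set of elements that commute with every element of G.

An element z ∈ Z(G) iff z commutes with every generator.
For example x⁸ is central: (x⁸)·x = x⁹ = x·(x⁸); (x⁸)·y = x⁸y = y·(x⁸).
Whereas x ∉ Z(G) since x·y = xy ≠ x¹⁵y = y·x.
Checking each of the 32 elements this way gives Z(G) = {e, x⁸}, of order 2.

Answer: {e, x⁸}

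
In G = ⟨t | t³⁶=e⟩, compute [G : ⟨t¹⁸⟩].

First find ord(t¹⁸) by computing successive powers:
  (t¹⁸)¹ = t¹⁸, (t¹⁸)² = e.
So |⟨t¹⁸⟩| = ord(t¹⁸) = 2. With |G| = 36, by Lagrange [G : ⟨t¹⁸⟩] = 36/2 = 18.

Answer: 18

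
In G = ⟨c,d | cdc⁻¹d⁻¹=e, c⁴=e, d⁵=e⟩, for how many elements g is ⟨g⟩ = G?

G is cyclic of order 20. An element generates G iff its order is 20, and a cyclic group of order 20 has exactly φ(20) = 8 such elements.

Answer: 8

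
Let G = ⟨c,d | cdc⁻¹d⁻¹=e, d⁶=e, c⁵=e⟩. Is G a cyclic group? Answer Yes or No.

|G| = 30. The element cd has order 30 (its powers give 30 distinct elements), so ⟨cd⟩ = G and G is cyclic.

Answer: Yes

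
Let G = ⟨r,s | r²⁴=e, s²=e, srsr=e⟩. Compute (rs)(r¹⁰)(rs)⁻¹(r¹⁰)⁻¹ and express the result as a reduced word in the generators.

[(rs), (r¹⁰)] = (rs)·(r¹⁰)·(rs)⁻¹·(r¹⁰)⁻¹.
  (rs) · (r¹⁰) = r¹⁵s
  (r¹⁵s) · (rs) = r¹⁴
  (r¹⁴) · (r¹⁴) = r⁴

Answer: r⁴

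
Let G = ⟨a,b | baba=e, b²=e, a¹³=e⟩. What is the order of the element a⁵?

Compute successive powers until reaching e:
  (a⁵)¹ = a⁵, (a⁵)² = a¹⁰, (a⁵)³ = a², (a⁵)⁴ = a⁷, (a⁵)⁵ = a¹², (a⁵)⁶ = a⁴, (a⁵)⁷ = a⁹, (a⁵)⁸ = a, (a⁵)⁹ = a⁶, (a⁵)¹⁰ = a¹¹, (a⁵)¹¹ = a³, (a⁵)¹² = a⁸, (a⁵)¹³ = e.
The smallest positive k with (a⁵)ᵏ = e is 13.

Answer: 13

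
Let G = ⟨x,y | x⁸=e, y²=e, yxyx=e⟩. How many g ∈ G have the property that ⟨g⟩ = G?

⟨g⟩ = G would require ord(g) = |G| = 16, but the maximum element order in G is 8 < 16. So G is not cyclic and no single element generates it: the count is 0.

Answer: 0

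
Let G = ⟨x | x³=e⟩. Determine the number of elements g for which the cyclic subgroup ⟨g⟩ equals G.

G is cyclic of order 3. An element generates G iff its order is 3, and a cyclic group of order 3 has exactly φ(3) = 2 such elements.

Answer: 2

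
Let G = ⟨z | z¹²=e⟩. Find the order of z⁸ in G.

Compute successive powers until reaching e:
  (z⁸)¹ = z⁸, (z⁸)² = z⁴, (z⁸)³ = e.
The smallest positive k with (z⁸)ᵏ = e is 3.

Answer: 3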